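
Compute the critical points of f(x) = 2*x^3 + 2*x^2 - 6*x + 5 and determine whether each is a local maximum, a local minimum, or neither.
f'(x) = 6*x^2 + 4*x - 6

Solve f'(x) = 0:
  Factor: 6*x^2 + 4*x - 6 = 2*(3*x^2 + 2*x - 3); 3*x^2 + 2*x - 3 = 0 has no rational roots; quadratic formula: x = (-2 ± √40)/6.
  ⇒ x = -sqrt(10)/3 - 1/3 ≈ -1.3874, -1/3 + sqrt(10)/3 ≈ 0.7208

f''(x) = 12*x + 4
Second-derivative test at each critical point:
  f''(-1.3874) = -12.6491 < 0 → local maximum
  f''(0.7208) = 12.6491 > 0 → local minimum

Critical points: x = -sqrt(10)/3 - 1/3 ≈ -1.3874 (local maximum); x = -1/3 + sqrt(10)/3 ≈ 0.7208 (local minimum)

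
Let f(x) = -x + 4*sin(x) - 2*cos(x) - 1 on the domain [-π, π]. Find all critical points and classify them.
f'(x) = 2*sin(x) + 4*cos(x) - 1

Solve f'(x) = 0 on [-π, π]:
  f'(x) = 0 ⇔ 2*sin(x) + 4*cos(x) = 1. Write the left side as R·cos(x + φ) with R = √(4² + (-2)²) = 2*sqrt(5), cos φ = 2*sqrt(5)/5, sin φ = -sqrt(5)/5; then cos(x + φ) = sqrt(5)/10. Solve for x and keep the solutions lying in [-π, π].
  ⇒ x = atan((1 - 2*sqrt(19))/(2 + sqrt(19))) ≈ -0.8816, atan((1 + 2*sqrt(19))/(2 - sqrt(19))) + pi ≈ 1.8089

f''(x) = -4*sin(x) + 2*cos(x)
Second-derivative test at each critical point:
  f''(-0.8816) = 4.3589 > 0 → local minimum
  f''(1.8089) = -4.3589 < 0 → local maximum

Critical points: x = atan((1 - 2*sqrt(19))/(2 + sqrt(19))) ≈ -0.8816 (local minimum); x = atan((1 + 2*sqrt(19))/(2 - sqrt(19))) + pi ≈ 1.8089 (local maximum)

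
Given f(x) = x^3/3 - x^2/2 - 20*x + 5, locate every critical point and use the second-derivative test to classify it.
f'(x) = x^2 - x - 20

Solve f'(x) = 0:
  Factor: x^2 - x - 20 = (x - 5)*(x + 4) = 0.
  ⇒ x = -4, 5

f''(x) = 2*x - 1
Second-derivative test at each critical point:
  f''(-4) = -9 < 0 → local maximum
  f''(5) = 9 > 0 → local minimum

Critical points: x = -4 (local maximum); x = 5 (local minimum)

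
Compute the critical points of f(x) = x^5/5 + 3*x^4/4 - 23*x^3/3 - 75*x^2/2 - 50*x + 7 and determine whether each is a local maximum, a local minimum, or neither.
f'(x) = x^4 + 3*x^3 - 23*x^2 - 75*x - 50

Solve f'(x) = 0:
  Factor: x^4 + 3*x^3 - 23*x^2 - 75*x - 50 = (x - 5)*(x + 1)*(x + 2)*(x + 5) = 0.
  ⇒ x = -5, -2, -1, 5

f''(x) = 4*x^3 + 9*x^2 - 46*x - 75
Second-derivative test at each critical point:
  f''(-5) = -120 < 0 → local maximum
  f''(-2) = 21 > 0 → local minimum
  f''(-1) = -24 < 0 → local maximum
  f''(5) = 420 > 0 → local minimum

Critical points: x = -5 (local maximum); x = -2 (local minimum); x = -1 (local maximum); x = 5 (local minimum)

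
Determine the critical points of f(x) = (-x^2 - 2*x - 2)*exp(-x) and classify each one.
f'(x) = x^2*exp(-x)

Solve f'(x) = 0:
  f'(x) = (x^2)·exp(-x) and exp(-x) > 0 for every x, so f'(x) = 0 ⇔ x^2 = 0.
  x^2 = 0.
  ⇒ x = 0

f''(x) = x*(2 - x)*exp(-x)
Second-derivative test at each critical point:
  f''(0) = 0, so the second-derivative test is inconclusive; use the first-derivative test: f'(-1/4) = 0.0803, f'(1/4) = 0.0487 — f' is positive on both sides (no sign change) → neither a local maximum nor a local minimum

Critical points: x = 0 (neither)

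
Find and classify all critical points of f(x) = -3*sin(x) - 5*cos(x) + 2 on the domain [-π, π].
f'(x) = 5*sin(x) - 3*cos(x)

Solve f'(x) = 0 on [-π, π]:
  f'(x) = 0 ⇔ -3*cos(x) = -5*sin(x) ⇔ tan(x) = 3/5, i.e. x = arctan(3/5) + nπ; keep the solutions lying in [-π, π].
  ⇒ x = -pi + atan(3/5) ≈ -2.6012, atan(3/5) ≈ 0.5404

f''(x) = 3*sin(x) + 5*cos(x)
Second-derivative test at each critical point:
  f''(-2.6012) = -5.8310 < 0 → local maximum
  f''(0.5404) = 5.8310 > 0 → local minimum

Critical points: x = -pi + atan(3/5) ≈ -2.6012 (local maximum); x = atan(3/5) ≈ 0.5404 (local minimum)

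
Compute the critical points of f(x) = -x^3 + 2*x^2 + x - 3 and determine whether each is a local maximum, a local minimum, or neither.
f'(x) = -3*x^2 + 4*x + 1

Solve f'(x) = 0:
  3*x^2 - 4*x - 1 = 0 has no rational roots; quadratic formula: x = (4 ± √28)/6.
  ⇒ x = 2/3 - sqrt(7)/3 ≈ -0.2153, 2/3 + sqrt(7)/3 ≈ 1.5486

f''(x) = 4 - 6*x
Second-derivative test at each critical point:
  f''(-0.2153) = 5.2915 > 0 → local minimum
  f''(1.5486) = -5.2915 < 0 → local maximum

Critical points: x = 2/3 - sqrt(7)/3 ≈ -0.2153 (local minimum); x = 2/3 + sqrt(7)/3 ≈ 1.5486 (local maximum)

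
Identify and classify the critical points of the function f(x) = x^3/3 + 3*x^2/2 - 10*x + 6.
f'(x) = x^2 + 3*x - 10

Solve f'(x) = 0:
  Factor: x^2 + 3*x - 10 = (x - 2)*(x + 5) = 0.
  ⇒ x = -5, 2

f''(x) = 2*x + 3
Second-derivative test at each critical point:
  f''(-5) = -7 < 0 → local maximum
  f''(2) = 7 > 0 → local minimum

Critical points: x = -5 (local maximum); x = 2 (local minimum)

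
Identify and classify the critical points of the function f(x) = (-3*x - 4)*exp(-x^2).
f'(x) = (2*x*(3*x + 4) - 3)*exp(-x^2)

Solve f'(x) = 0:
  f'(x) = (6*x^2 + 8*x - 3)·exp(-x^2) and exp(-x^2) > 0 for every x, so f'(x) = 0 ⇔ 6*x^2 + 8*x - 3 = 0.
  6*x^2 + 8*x - 3 = 0 has no rational roots; quadratic formula: x = (-8 ± √136)/12.
  ⇒ x = -sqrt(34)/6 - 2/3 ≈ -1.6385, -2/3 + sqrt(34)/6 ≈ 0.3052

f''(x) = 2*(-6*x^3 - 8*x^2 + 9*x + 4)*exp(-x^2)
Second-derivative test at each critical point:
  f''(-1.6385) = -0.7959 < 0 → local maximum
  f''(0.3052) = 10.6250 > 0 → local minimum

Critical points: x = -sqrt(34)/6 - 2/3 ≈ -1.6385 (local maximum); x = -2/3 + sqrt(34)/6 ≈ 0.3052 (local minimum)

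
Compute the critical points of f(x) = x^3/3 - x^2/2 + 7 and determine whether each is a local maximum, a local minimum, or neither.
f'(x) = x*(x - 1)

Solve f'(x) = 0:
  Factor: x^2 - x = x*(x - 1) = 0.
  ⇒ x = 0, 1

f''(x) = 2*x - 1
Second-derivative test at each critical point:
  f''(0) = -1 < 0 → local maximum
  f''(1) = 1 > 0 → local minimum

Critical points: x = 0 (local maximum); x = 1 (local minimum)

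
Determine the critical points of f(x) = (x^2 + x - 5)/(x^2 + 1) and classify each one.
f'(x) = (-x^2 + 12*x + 1)/(x^4 + 2*x^2 + 1)

Solve f'(x) = 0:
  f'(x) = -(x^2 - 12*x - 1)/(x^2 + 1)^2; the denominator is positive wherever f is defined, so f'(x) = 0 ⇔ -x^2 + 12*x + 1 = 0.
  x^2 - 12*x - 1 = 0 has no rational roots; quadratic formula: x = (12 ± √148)/2.
  ⇒ x = 6 - sqrt(37) ≈ -0.0828, 6 + sqrt(37) ≈ 12.0828

f''(x) = 2*(x^3 - 18*x^2 - 3*x + 6)/(x^6 + 3*x^4 + 3*x^2 + 1)
Second-derivative test at each critical point:
  f''(-0.0828) = 12.0006 > 0 → local minimum
  f''(12.0828) = -0.0006 < 0 → local maximum

Critical points: x = 6 - sqrt(37) ≈ -0.0828 (local minimum); x = 6 + sqrt(37) ≈ 12.0828 (local maximum)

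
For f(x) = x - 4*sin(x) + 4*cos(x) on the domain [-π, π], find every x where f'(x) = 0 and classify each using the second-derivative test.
f'(x) = -4*sqrt(2)*sin(x + pi/4) + 1

Solve f'(x) = 0 on [-π, π]:
  f'(x) = 0 ⇔ -4*sin(x) - 4*cos(x) = -1. Write the left side as R·cos(x + φ) with R = √((-4)² + 4²) = 4*sqrt(2), cos φ = -sqrt(2)/2, sin φ = sqrt(2)/2; then cos(x + φ) = -sqrt(2)/8. Solve for x and keep the solutions lying in [-π, π].
  ⇒ x = atan((1 - sqrt(31))/(1 + sqrt(31))) ≈ -0.6077, atan((1 + sqrt(31))/(1 - sqrt(31))) + pi ≈ 2.1785

f''(x) = -4*sqrt(2)*cos(x + pi/4)
Second-derivative test at each critical point:
  f''(-0.6077) = -5.5678 < 0 → local maximum
  f''(2.1785) = 5.5678 > 0 → local minimum

Critical points: x = atan((1 - sqrt(31))/(1 + sqrt(31))) ≈ -0.6077 (local maximum); x = atan((1 + sqrt(31))/(1 - sqrt(31))) + pi ≈ 2.1785 (local minimum)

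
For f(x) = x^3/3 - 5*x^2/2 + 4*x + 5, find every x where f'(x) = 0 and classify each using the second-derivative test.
f'(x) = x^2 - 5*x + 4

Solve f'(x) = 0:
  Factor: x^2 - 5*x + 4 = (x - 4)*(x - 1) = 0.
  ⇒ x = 1, 4

f''(x) = 2*x - 5
Second-derivative test at each critical point:
  f''(1) = -3 < 0 → local maximum
  f''(4) = 3 > 0 → local minimum

Critical points: x = 1 (local maximum); x = 4 (local minimum)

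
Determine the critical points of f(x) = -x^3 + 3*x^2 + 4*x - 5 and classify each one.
f'(x) = -3*x^2 + 6*x + 4

Solve f'(x) = 0:
  3*x^2 - 6*x - 4 = 0 has no rational roots; quadratic formula: x = (6 ± √84)/6.
  ⇒ x = 1 - sqrt(21)/3 ≈ -0.5275, 1 + sqrt(21)/3 ≈ 2.5275

f''(x) = 6 - 6*x
Second-derivative test at each critical point:
  f''(-0.5275) = 9.1652 > 0 → local minimum
  f''(2.5275) = -9.1652 < 0 → local maximum

Critical points: x = 1 - sqrt(21)/3 ≈ -0.5275 (local minimum); x = 1 + sqrt(21)/3 ≈ 2.5275 (local maximum)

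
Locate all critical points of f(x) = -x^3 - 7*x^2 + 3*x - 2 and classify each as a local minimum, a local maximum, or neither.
f'(x) = -3*x^2 - 14*x + 3

Solve f'(x) = 0:
  3*x^2 + 14*x - 3 = 0 has no rational roots; quadratic formula: x = (-14 ± √232)/6.
  ⇒ x = -sqrt(58)/3 - 7/3 ≈ -4.8719, -7/3 + sqrt(58)/3 ≈ 0.2053

f''(x) = -6*x - 14
Second-derivative test at each critical point:
  f''(-4.8719) = 15.2315 > 0 → local minimum
  f''(0.2053) = -15.2315 < 0 → local maximum

Critical points: x = -sqrt(58)/3 - 7/3 ≈ -4.8719 (local minimum); x = -7/3 + sqrt(58)/3 ≈ 0.2053 (local maximum)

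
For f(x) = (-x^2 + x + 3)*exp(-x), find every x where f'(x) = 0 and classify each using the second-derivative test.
f'(x) = (x^2 - 3*x - 2)*exp(-x)

Solve f'(x) = 0:
  f'(x) = (x^2 - 3*x - 2)·exp(-x) and exp(-x) > 0 for every x, so f'(x) = 0 ⇔ x^2 - 3*x - 2 = 0.
  x^2 - 3*x - 2 = 0 has no rational roots; quadratic formula: x = (3 ± √17)/2.
  ⇒ x = 3/2 - sqrt(17)/2 ≈ -0.5616, 3/2 + sqrt(17)/2 ≈ 3.5616

f''(x) = (-x^2 + 5*x - 1)*exp(-x)
Second-derivative test at each critical point:
  f''(-0.5616) = -7.2294 < 0 → local maximum
  f''(3.5616) = 0.1171 > 0 → local minimum

Critical points: x = 3/2 - sqrt(17)/2 ≈ -0.5616 (local maximum); x = 3/2 + sqrt(17)/2 ≈ 3.5616 (local minimum)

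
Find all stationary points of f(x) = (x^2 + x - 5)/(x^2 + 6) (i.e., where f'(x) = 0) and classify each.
f'(x) = (-x^2 + 22*x + 6)/(x^4 + 12*x^2 + 36)

Solve f'(x) = 0:
  f'(x) = -(x^2 - 22*x - 6)/(x^2 + 6)^2; the denominator is positive wherever f is defined, so f'(x) = 0 ⇔ -x^2 + 22*x + 6 = 0.
  x^2 - 22*x - 6 = 0 has no rational roots; quadratic formula: x = (22 ± √508)/2.
  ⇒ x = 11 - sqrt(127) ≈ -0.2694, 11 + sqrt(127) ≈ 22.2694

f''(x) = 2*(x^3 - 33*x^2 - 18*x + 66)/(x^6 + 18*x^4 + 108*x^2 + 216)
Second-derivative test at each critical point:
  f''(-0.2694) = 0.6112 > 0 → local minimum
  f''(22.2694) = -8.946e-05 < 0 → local maximum

Critical points: x = 11 - sqrt(127) ≈ -0.2694 (local minimum); x = 11 + sqrt(127) ≈ 22.2694 (local maximum)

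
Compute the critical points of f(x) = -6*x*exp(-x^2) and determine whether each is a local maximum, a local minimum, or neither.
f'(x) = 6*(2*x^2 - 1)*exp(-x^2)

Solve f'(x) = 0:
  f'(x) = (12*x^2 - 6)·exp(-x^2) and exp(-x^2) > 0 for every x, so f'(x) = 0 ⇔ 12*x^2 - 6 = 0.
  Factor: 12*x^2 - 6 = 6*(2*x^2 - 1); 2*x^2 - 1 = 0 has no rational roots; quadratic formula: x = (0 ± √8)/4.
  ⇒ x = -sqrt(2)/2 ≈ -0.7071, sqrt(2)/2 ≈ 0.7071

f''(x) = (-24*x^3 + 36*x)*exp(-x^2)
Second-derivative test at each critical point:
  f''(-0.7071) = -10.2932 < 0 → local maximum
  f''(0.7071) = 10.2932 > 0 → local minimum

Critical points: x = -sqrt(2)/2 ≈ -0.7071 (local maximum); x = sqrt(2)/2 ≈ 0.7071 (local minimum)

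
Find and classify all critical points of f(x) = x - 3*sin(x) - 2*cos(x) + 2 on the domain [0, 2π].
f'(x) = 2*sin(x) - 3*cos(x) + 1

Solve f'(x) = 0 on [0, 2π]:
  f'(x) = 0 ⇔ 2*sin(x) - 3*cos(x) = -1. Write the left side as R·cos(x + φ) with R = √((-3)² + (-2)²) = sqrt(13), cos φ = -3*sqrt(13)/13, sin φ = -2*sqrt(13)/13; then cos(x + φ) = -sqrt(13)/13. Solve for x and keep the solutions lying in [0, 2π].
  ⇒ x = atan((-2 + 6*sqrt(3))/(3 + 4*sqrt(3))) ≈ 0.7018, atan((-6*sqrt(3) - 2)/(3 - 4*sqrt(3))) + pi ≈ 4.4054

f''(x) = 3*sin(x) + 2*cos(x)
Second-derivative test at each critical point:
  f''(0.7018) = 3.4641 > 0 → local minimum
  f''(4.4054) = -3.4641 < 0 → local maximum

Critical points: x = atan((-2 + 6*sqrt(3))/(3 + 4*sqrt(3))) ≈ 0.7018 (local minimum); x = atan((-6*sqrt(3) - 2)/(3 - 4*sqrt(3))) + pi ≈ 4.4054 (local maximum)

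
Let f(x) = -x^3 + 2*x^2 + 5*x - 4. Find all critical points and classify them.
f'(x) = -3*x^2 + 4*x + 5

Solve f'(x) = 0:
  3*x^2 - 4*x - 5 = 0 has no rational roots; quadratic formula: x = (4 ± √76)/6.
  ⇒ x = 2/3 - sqrt(19)/3 ≈ -0.7863, 2/3 + sqrt(19)/3 ≈ 2.1196

f''(x) = 4 - 6*x
Second-derivative test at each critical point:
  f''(-0.7863) = 8.7178 > 0 → local minimum
  f''(2.1196) = -8.7178 < 0 → local maximum

Critical points: x = 2/3 - sqrt(19)/3 ≈ -0.7863 (local minimum); x = 2/3 + sqrt(19)/3 ≈ 2.1196 (local maximum)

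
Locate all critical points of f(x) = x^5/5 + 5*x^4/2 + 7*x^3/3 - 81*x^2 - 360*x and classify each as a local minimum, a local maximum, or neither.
f'(x) = x^4 + 10*x^3 + 7*x^2 - 162*x - 360

Solve f'(x) = 0:
  Factor: x^4 + 10*x^3 + 7*x^2 - 162*x - 360 = (x - 4)*(x + 3)*(x + 5)*(x + 6) = 0.
  ⇒ x = -6, -5, -3, 4

f''(x) = 4*x^3 + 30*x^2 + 14*x - 162
Second-derivative test at each critical point:
  f''(-6) = -30 < 0 → local maximum
  f''(-5) = 18 > 0 → local minimum
  f''(-3) = -42 < 0 → local maximum
  f''(4) = 630 > 0 → local minimum

Critical points: x = -6 (local maximum); x = -5 (local minimum); x = -3 (local maximum); x = 4 (local minimum)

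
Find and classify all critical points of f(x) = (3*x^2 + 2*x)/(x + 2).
f'(x) = (3*x^2 + 12*x + 4)/(x^2 + 4*x + 4)

Solve f'(x) = 0:
  f'(x) = (3*x^2 + 12*x + 4)/(x + 2)^2; the denominator is positive wherever f is defined, so f'(x) = 0 ⇔ 3*x^2 + 12*x + 4 = 0.
  3*x^2 + 12*x + 4 = 0 has no rational roots; quadratic formula: x = (-12 ± √96)/6.
  ⇒ x = -2 - 2*sqrt(6)/3 ≈ -3.6330, -2 + 2*sqrt(6)/3 ≈ -0.3670

f''(x) = 16/(x^3 + 6*x^2 + 12*x + 8)
Second-derivative test at each critical point:
  f''(-3.6330) = -3.6742 < 0 → local maximum
  f''(-0.3670) = 3.6742 > 0 → local minimum

Critical points: x = -2 - 2*sqrt(6)/3 ≈ -3.6330 (local maximum); x = -2 + 2*sqrt(6)/3 ≈ -0.3670 (local minimum)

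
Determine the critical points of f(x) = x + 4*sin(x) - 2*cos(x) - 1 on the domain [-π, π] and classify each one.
f'(x) = 2*sin(x) + 4*cos(x) + 1

Solve f'(x) = 0 on [-π, π]:
  f'(x) = 0 ⇔ 2*sin(x) + 4*cos(x) = -1. Write the left side as R·cos(x + φ) with R = √(4² + (-2)²) = 2*sqrt(5), cos φ = 2*sqrt(5)/5, sin φ = -sqrt(5)/5; then cos(x + φ) = -sqrt(5)/10. Solve for x and keep the solutions lying in [-π, π].
  ⇒ x = atan((-2*sqrt(19) - 1)/(-2 + sqrt(19))) ≈ -1.3327, atan((-1 + 2*sqrt(19))/(-sqrt(19) - 2)) + pi ≈ 2.2600

f''(x) = -4*sin(x) + 2*cos(x)
Second-derivative test at each critical point:
  f''(-1.3327) = 4.3589 > 0 → local minimum
  f''(2.2600) = -4.3589 < 0 → local maximum

Critical points: x = atan((-2*sqrt(19) - 1)/(-2 + sqrt(19))) ≈ -1.3327 (local minimum); x = atan((-1 + 2*sqrt(19))/(-sqrt(19) - 2)) + pi ≈ 2.2600 (local maximum)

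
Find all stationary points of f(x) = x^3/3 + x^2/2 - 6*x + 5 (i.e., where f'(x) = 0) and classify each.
f'(x) = x^2 + x - 6

Solve f'(x) = 0:
  Factor: x^2 + x - 6 = (x - 2)*(x + 3) = 0.
  ⇒ x = -3, 2

f''(x) = 2*x + 1
Second-derivative test at each critical point:
  f''(-3) = -5 < 0 → local maximum
  f''(2) = 5 > 0 → local minimum

Critical points: x = -3 (local maximum); x = 2 (local minimum)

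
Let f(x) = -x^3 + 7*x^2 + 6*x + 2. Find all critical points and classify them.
f'(x) = -3*x^2 + 14*x + 6

Solve f'(x) = 0:
  3*x^2 - 14*x - 6 = 0 has no rational roots; quadratic formula: x = (14 ± √268)/6.
  ⇒ x = 7/3 - sqrt(67)/3 ≈ -0.3951, 7/3 + sqrt(67)/3 ≈ 5.0618

f''(x) = 14 - 6*x
Second-derivative test at each critical point:
  f''(-0.3951) = 16.3707 > 0 → local minimum
  f''(5.0618) = -16.3707 < 0 → local maximum

Critical points: x = 7/3 - sqrt(67)/3 ≈ -0.3951 (local minimum); x = 7/3 + sqrt(67)/3 ≈ 5.0618 (local maximum)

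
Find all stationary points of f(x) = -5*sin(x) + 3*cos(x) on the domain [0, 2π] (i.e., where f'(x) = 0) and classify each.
f'(x) = -3*sin(x) - 5*cos(x)

Solve f'(x) = 0 on [0, 2π]:
  f'(x) = 0 ⇔ -5*cos(x) = 3*sin(x) ⇔ tan(x) = -5/3, i.e. x = arctan(-5/3) + nπ; keep the solutions lying in [0, 2π].
  ⇒ x = pi - atan(5/3) ≈ 2.1112, -atan(5/3) + 2*pi ≈ 5.2528

f''(x) = 5*sin(x) - 3*cos(x)
Second-derivative test at each critical point:
  f''(2.1112) = 5.8310 > 0 → local minimum
  f''(5.2528) = -5.8310 < 0 → local maximum

Critical points: x = pi - atan(5/3) ≈ 2.1112 (local minimum); x = -atan(5/3) + 2*pi ≈ 5.2528 (local maximum)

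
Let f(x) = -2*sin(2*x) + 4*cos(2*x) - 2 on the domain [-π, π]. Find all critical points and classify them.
f'(x) = -8*sin(2*x) - 4*cos(2*x)

Solve f'(x) = 0 on [-π, π]:
  f'(x) = 0 ⇔ -2*cos(2*x) = 4*sin(2*x) ⇔ tan(2*x) = -1/2, i.e. 2*x = arctan(-1/2) + nπ; keep the solutions lying in [-π, π].
  ⇒ x = -pi/2 - atan(1/2)/2 ≈ -1.8026, -atan(1/2)/2 ≈ -0.2318, -atan(1/2)/2 + pi/2 ≈ 1.3390, pi - atan(1/2)/2 ≈ 2.9098

f''(x) = 8*sin(2*x) - 16*cos(2*x)
Second-derivative test at each critical point:
  f''(-1.8026) = 17.8885 > 0 → local minimum
  f''(-0.2318) = -17.8885 < 0 → local maximum
  f''(1.3390) = 17.8885 > 0 → local minimum
  f''(2.9098) = -17.8885 < 0 → local maximum

Critical points: x = -pi/2 - atan(1/2)/2 ≈ -1.8026 (local minimum); x = -atan(1/2)/2 ≈ -0.2318 (local maximum); x = -atan(1/2)/2 + pi/2 ≈ 1.3390 (local minimum); x = pi - atan(1/2)/2 ≈ 2.9098 (local maximum)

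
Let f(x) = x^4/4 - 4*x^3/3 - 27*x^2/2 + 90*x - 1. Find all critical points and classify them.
f'(x) = x^3 - 4*x^2 - 27*x + 90

Solve f'(x) = 0:
  Factor: x^3 - 4*x^2 - 27*x + 90 = (x - 6)*(x - 3)*(x + 5) = 0.
  ⇒ x = -5, 3, 6

f''(x) = 3*x^2 - 8*x - 27
Second-derivative test at each critical point:
  f''(-5) = 88 > 0 → local minimum
  f''(3) = -24 < 0 → local maximum
  f''(6) = 33 > 0 → local minimum

Critical points: x = -5 (local minimum); x = 3 (local maximum); x = 6 (local minimum)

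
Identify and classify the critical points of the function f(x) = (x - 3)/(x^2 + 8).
f'(x) = (x^2 - 2*x*(x - 3) + 8)/(x^2 + 8)^2

Solve f'(x) = 0:
  f'(x) = -(x^2 - 6*x - 8)/(x^2 + 8)^2; the denominator is positive wherever f is defined, so f'(x) = 0 ⇔ -x^2 + 6*x + 8 = 0.
  x^2 - 6*x - 8 = 0 has no rational roots; quadratic formula: x = (6 ± √68)/2.
  ⇒ x = 3 - sqrt(17) ≈ -1.1231, 3 + sqrt(17) ≈ 7.1231

f''(x) = 2*(4*x^2*(x - 3) + 3*(1 - x)*(x^2 + 8))/(x^2 + 8)^3
Second-derivative test at each critical point:
  f''(-1.1231) = 0.0961 > 0 → local minimum
  f''(7.1231) = -0.0024 < 0 → local maximum

Critical points: x = 3 - sqrt(17) ≈ -1.1231 (local minimum); x = 3 + sqrt(17) ≈ 7.1231 (local maximum)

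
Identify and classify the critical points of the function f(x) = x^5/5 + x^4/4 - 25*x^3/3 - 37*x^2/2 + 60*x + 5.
f'(x) = x^4 + x^3 - 25*x^2 - 37*x + 60

Solve f'(x) = 0:
  Factor: x^4 + x^3 - 25*x^2 - 37*x + 60 = (x - 5)*(x - 1)*(x + 3)*(x + 4) = 0.
  ⇒ x = -4, -3, 1, 5

f''(x) = 4*x^3 + 3*x^2 - 50*x - 37
Second-derivative test at each critical point:
  f''(-4) = -45 < 0 → local maximum
  f''(-3) = 32 > 0 → local minimum
  f''(1) = -80 < 0 → local maximum
  f''(5) = 288 > 0 → local minimum

Critical points: x = -4 (local maximum); x = -3 (local minimum); x = 1 (local maximum); x = 5 (local minimum)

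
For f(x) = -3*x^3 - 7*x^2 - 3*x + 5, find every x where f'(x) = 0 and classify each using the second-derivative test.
f'(x) = -9*x^2 - 14*x - 3

Solve f'(x) = 0:
  9*x^2 + 14*x + 3 = 0 has no rational roots; quadratic formula: x = (-14 ± √88)/18.
  ⇒ x = -7/9 - sqrt(22)/9 ≈ -1.2989, -7/9 + sqrt(22)/9 ≈ -0.2566

f''(x) = -18*x - 14
Second-derivative test at each critical point:
  f''(-1.2989) = 9.3808 > 0 → local minimum
  f''(-0.2566) = -9.3808 < 0 → local maximum

Critical points: x = -7/9 - sqrt(22)/9 ≈ -1.2989 (local minimum); x = -7/9 + sqrt(22)/9 ≈ -0.2566 (local maximum)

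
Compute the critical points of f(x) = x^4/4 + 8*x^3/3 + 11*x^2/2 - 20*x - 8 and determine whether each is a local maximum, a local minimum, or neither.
f'(x) = x^3 + 8*x^2 + 11*x - 20

Solve f'(x) = 0:
  Factor: x^3 + 8*x^2 + 11*x - 20 = (x - 1)*(x + 4)*(x + 5) = 0.
  ⇒ x = -5, -4, 1

f''(x) = 3*x^2 + 16*x + 11
Second-derivative test at each critical point:
  f''(-5) = 6 > 0 → local minimum
  f''(-4) = -5 < 0 → local maximum
  f''(1) = 30 > 0 → local minimum

Critical points: x = -5 (local minimum); x = -4 (local maximum); x = 1 (local minimum)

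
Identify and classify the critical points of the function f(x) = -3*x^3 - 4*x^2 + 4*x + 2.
f'(x) = -9*x^2 - 8*x + 4

Solve f'(x) = 0:
  9*x^2 + 8*x - 4 = 0 has no rational roots; quadratic formula: x = (-8 ± √208)/18.
  ⇒ x = -2*sqrt(13)/9 - 4/9 ≈ -1.2457, -4/9 + 2*sqrt(13)/9 ≈ 0.3568

f''(x) = -18*x - 8
Second-derivative test at each critical point:
  f''(-1.2457) = 14.4222 > 0 → local minimum
  f''(0.3568) = -14.4222 < 0 → local maximum

Critical points: x = -2*sqrt(13)/9 - 4/9 ≈ -1.2457 (local minimum); x = -4/9 + 2*sqrt(13)/9 ≈ 0.3568 (local maximum)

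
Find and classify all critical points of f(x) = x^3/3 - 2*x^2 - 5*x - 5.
f'(x) = x^2 - 4*x - 5

Solve f'(x) = 0:
  Factor: x^2 - 4*x - 5 = (x - 5)*(x + 1) = 0.
  ⇒ x = -1, 5

f''(x) = 2*x - 4
Second-derivative test at each critical point:
  f''(-1) = -6 < 0 → local maximum
  f''(5) = 6 > 0 → local minimum

Critical points: x = -1 (local maximum); x = 5 (local minimum)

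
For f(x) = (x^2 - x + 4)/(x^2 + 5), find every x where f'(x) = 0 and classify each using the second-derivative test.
f'(x) = (x^2 + 2*x - 5)/(x^4 + 10*x^2 + 25)

Solve f'(x) = 0:
  f'(x) = (x^2 + 2*x - 5)/(x^2 + 5)^2; the denominator is positive wherever f is defined, so f'(x) = 0 ⇔ x^2 + 2*x - 5 = 0.
  x^2 + 2*x - 5 = 0 has no rational roots; quadratic formula: x = (-2 ± √24)/2.
  ⇒ x = -sqrt(6) - 1 ≈ -3.4495, -1 + sqrt(6) ≈ 1.4495

f''(x) = 2*(-x^3 - 3*x^2 + 15*x + 5)/(x^6 + 15*x^4 + 75*x^2 + 125)
Second-derivative test at each critical point:
  f''(-3.4495) = -0.0172 < 0 → local maximum
  f''(1.4495) = 0.0972 > 0 → local minimum

Critical points: x = -sqrt(6) - 1 ≈ -3.4495 (local maximum); x = -1 + sqrt(6) ≈ 1.4495 (local minimum)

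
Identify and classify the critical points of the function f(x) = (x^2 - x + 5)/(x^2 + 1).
f'(x) = (x^2 - 8*x - 1)/(x^4 + 2*x^2 + 1)

Solve f'(x) = 0:
  f'(x) = (x^2 - 8*x - 1)/(x^2 + 1)^2; the denominator is positive wherever f is defined, so f'(x) = 0 ⇔ x^2 - 8*x - 1 = 0.
  x^2 - 8*x - 1 = 0 has no rational roots; quadratic formula: x = (8 ± √68)/2.
  ⇒ x = 4 - sqrt(17) ≈ -0.1231, 4 + sqrt(17) ≈ 8.1231

f''(x) = 2*(-x^3 + 12*x^2 + 3*x - 4)/(x^6 + 3*x^4 + 3*x^2 + 1)
Second-derivative test at each critical point:
  f''(-0.1231) = -8.0018 < 0 → local maximum
  f''(8.1231) = 0.0018 > 0 → local minimum

Critical points: x = 4 - sqrt(17) ≈ -0.1231 (local maximum); x = 4 + sqrt(17) ≈ 8.1231 (local minimum)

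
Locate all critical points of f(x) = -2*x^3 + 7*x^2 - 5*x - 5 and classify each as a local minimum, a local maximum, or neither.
f'(x) = -6*x^2 + 14*x - 5

Solve f'(x) = 0:
  6*x^2 - 14*x + 5 = 0 has no rational roots; quadratic formula: x = (14 ± √76)/12.
  ⇒ x = 7/6 - sqrt(19)/6 ≈ 0.4402, sqrt(19)/6 + 7/6 ≈ 1.8931

f''(x) = 14 - 12*x
Second-derivative test at each critical point:
  f''(0.4402) = 8.7178 > 0 → local minimum
  f''(1.8931) = -8.7178 < 0 → local maximum

Critical points: x = 7/6 - sqrt(19)/6 ≈ 0.4402 (local minimum); x = sqrt(19)/6 + 7/6 ≈ 1.8931 (local maximum)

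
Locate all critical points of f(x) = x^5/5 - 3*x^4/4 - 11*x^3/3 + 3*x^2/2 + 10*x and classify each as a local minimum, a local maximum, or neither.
f'(x) = x^4 - 3*x^3 - 11*x^2 + 3*x + 10

Solve f'(x) = 0:
  Factor: x^4 - 3*x^3 - 11*x^2 + 3*x + 10 = (x - 5)*(x - 1)*(x + 1)*(x + 2) = 0.
  ⇒ x = -2, -1, 1, 5

f''(x) = 4*x^3 - 9*x^2 - 22*x + 3
Second-derivative test at each critical point:
  f''(-2) = -21 < 0 → local maximum
  f''(-1) = 12 > 0 → local minimum
  f''(1) = -24 < 0 → local maximum
  f''(5) = 168 > 0 → local minimum

Critical points: x = -2 (local maximum); x = -1 (local minimum); x = 1 (local maximum); x = 5 (local minimum)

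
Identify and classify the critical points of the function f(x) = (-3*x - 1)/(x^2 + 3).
f'(x) = (3*x^2 + 2*x - 9)/(x^4 + 6*x^2 + 9)

Solve f'(x) = 0:
  f'(x) = (3*x^2 + 2*x - 9)/(x^2 + 3)^2; the denominator is positive wherever f is defined, so f'(x) = 0 ⇔ 3*x^2 + 2*x - 9 = 0.
  3*x^2 + 2*x - 9 = 0 has no rational roots; quadratic formula: x = (-2 ± √112)/6.
  ⇒ x = -2*sqrt(7)/3 - 1/3 ≈ -2.0972, -1/3 + 2*sqrt(7)/3 ≈ 1.4305

f''(x) = 2*(-4*x^2*(3*x + 1) + (9*x + 1)*(x^2 + 3))/(x^2 + 3)^3
Second-derivative test at each critical point:
  f''(-2.0972) = -0.1934 < 0 → local maximum
  f''(1.4305) = 0.4156 > 0 → local minimum

Critical points: x = -2*sqrt(7)/3 - 1/3 ≈ -2.0972 (local maximum); x = -1/3 + 2*sqrt(7)/3 ≈ 1.4305 (local minimum)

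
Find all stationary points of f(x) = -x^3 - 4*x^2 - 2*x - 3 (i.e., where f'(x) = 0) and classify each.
f'(x) = -3*x^2 - 8*x - 2

Solve f'(x) = 0:
  3*x^2 + 8*x + 2 = 0 has no rational roots; quadratic formula: x = (-8 ± √40)/6.
  ⇒ x = -4/3 - sqrt(10)/3 ≈ -2.3874, -4/3 + sqrt(10)/3 ≈ -0.2792

f''(x) = -6*x - 8
Second-derivative test at each critical point:
  f''(-2.3874) = 6.3246 > 0 → local minimum
  f''(-0.2792) = -6.3246 < 0 → local maximum

Critical points: x = -4/3 - sqrt(10)/3 ≈ -2.3874 (local minimum); x = -4/3 + sqrt(10)/3 ≈ -0.2792 (local maximum)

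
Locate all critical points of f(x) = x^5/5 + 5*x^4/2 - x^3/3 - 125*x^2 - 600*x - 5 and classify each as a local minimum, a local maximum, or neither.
f'(x) = x^4 + 10*x^3 - x^2 - 250*x - 600

Solve f'(x) = 0:
  Factor: x^4 + 10*x^3 - x^2 - 250*x - 600 = (x - 5)*(x + 4)*(x + 5)*(x + 6) = 0.
  ⇒ x = -6, -5, -4, 5

f''(x) = 4*x^3 + 30*x^2 - 2*x - 250
Second-derivative test at each critical point:
  f''(-6) = -22 < 0 → local maximum
  f''(-5) = 10 > 0 → local minimum
  f''(-4) = -18 < 0 → local maximum
  f''(5) = 990 > 0 → local minimum

Critical points: x = -6 (local maximum); x = -5 (local minimum); x = -4 (local maximum); x = 5 (local minimum)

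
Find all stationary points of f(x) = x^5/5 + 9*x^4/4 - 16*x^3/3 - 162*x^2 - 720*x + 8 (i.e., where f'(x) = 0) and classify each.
f'(x) = x^4 + 9*x^3 - 16*x^2 - 324*x - 720

Solve f'(x) = 0:
  Factor: x^4 + 9*x^3 - 16*x^2 - 324*x - 720 = (x - 6)*(x + 4)*(x + 5)*(x + 6) = 0.
  ⇒ x = -6, -5, -4, 6

f''(x) = 4*x^3 + 27*x^2 - 32*x - 324
Second-derivative test at each critical point:
  f''(-6) = -24 < 0 → local maximum
  f''(-5) = 11 > 0 → local minimum
  f''(-4) = -20 < 0 → local maximum
  f''(6) = 1320 > 0 → local minimum

Critical points: x = -6 (local maximum); x = -5 (local minimum); x = -4 (local maximum); x = 6 (local minimum)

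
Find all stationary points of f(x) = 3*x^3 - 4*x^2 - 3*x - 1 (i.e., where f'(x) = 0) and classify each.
f'(x) = 9*x^2 - 8*x - 3

Solve f'(x) = 0:
  9*x^2 - 8*x - 3 = 0 has no rational roots; quadratic formula: x = (8 ± √172)/18.
  ⇒ x = 4/9 - sqrt(43)/9 ≈ -0.2842, 4/9 + sqrt(43)/9 ≈ 1.1730

f''(x) = 18*x - 8
Second-derivative test at each critical point:
  f''(-0.2842) = -13.1149 < 0 → local maximum
  f''(1.1730) = 13.1149 > 0 → local minimum

Critical points: x = 4/9 - sqrt(43)/9 ≈ -0.2842 (local maximum); x = 4/9 + sqrt(43)/9 ≈ 1.1730 (local minimum)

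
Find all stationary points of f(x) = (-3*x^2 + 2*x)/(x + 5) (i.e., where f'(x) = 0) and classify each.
f'(x) = (-3*x^2 - 30*x + 10)/(x^2 + 10*x + 25)

Solve f'(x) = 0:
  f'(x) = -(3*x^2 + 30*x - 10)/(x + 5)^2; the denominator is positive wherever f is defined, so f'(x) = 0 ⇔ -3*x^2 - 30*x + 10 = 0.
  3*x^2 + 30*x - 10 = 0 has no rational roots; quadratic formula: x = (-30 ± √1020)/6.
  ⇒ x = -sqrt(255)/3 - 5 ≈ -10.3229, -5 + sqrt(255)/3 ≈ 0.3229

f''(x) = -170/(x^3 + 15*x^2 + 75*x + 125)
Second-derivative test at each critical point:
  f''(-10.3229) = 1.1272 > 0 → local minimum
  f''(0.3229) = -1.1272 < 0 → local maximum

Critical points: x = -sqrt(255)/3 - 5 ≈ -10.3229 (local minimum); x = -5 + sqrt(255)/3 ≈ 0.3229 (local maximum)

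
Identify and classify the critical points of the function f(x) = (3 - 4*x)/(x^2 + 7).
f'(x) = 2*(2*x^2 - 3*x - 14)/(x^4 + 14*x^2 + 49)

Solve f'(x) = 0:
  f'(x) = 2*(x + 2)*(2*x - 7)/(x^2 + 7)^2; the denominator is positive wherever f is defined, so f'(x) = 0 ⇔ 4*x^2 - 6*x - 28 = 0.
  Factor: 4*x^2 - 6*x - 28 = 2*(x + 2)*(2*x - 7) = 0.
  ⇒ x = -2, 7/2

f''(x) = 2*(4*x^2*(3 - 4*x) + 3*(4*x - 1)*(x^2 + 7))/(x^2 + 7)^3
Second-derivative test at each critical point:
  f''(-2) = -2/11 < 0 → local maximum
  f''(7/2) = 32/539 > 0 → local minimum

Critical points: x = -2 (local maximum); x = 7/2 (local minimum)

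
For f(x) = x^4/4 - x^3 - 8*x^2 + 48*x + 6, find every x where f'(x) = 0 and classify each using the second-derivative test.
f'(x) = x^3 - 3*x^2 - 16*x + 48

Solve f'(x) = 0:
  Factor: x^3 - 3*x^2 - 16*x + 48 = (x - 4)*(x - 3)*(x + 4) = 0.
  ⇒ x = -4, 3, 4

f''(x) = 3*x^2 - 6*x - 16
Second-derivative test at each critical point:
  f''(-4) = 56 > 0 → local minimum
  f''(3) = -7 < 0 → local maximum
  f''(4) = 8 > 0 → local minimum

Critical points: x = -4 (local minimum); x = 3 (local maximum); x = 4 (local minimum)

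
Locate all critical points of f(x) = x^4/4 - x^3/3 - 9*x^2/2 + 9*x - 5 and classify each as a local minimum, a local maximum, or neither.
f'(x) = x^3 - x^2 - 9*x + 9

Solve f'(x) = 0:
  Factor: x^3 - x^2 - 9*x + 9 = (x - 3)*(x - 1)*(x + 3) = 0.
  ⇒ x = -3, 1, 3

f''(x) = 3*x^2 - 2*x - 9
Second-derivative test at each critical point:
  f''(-3) = 24 > 0 → local minimum
  f''(1) = -8 < 0 → local maximum
  f''(3) = 12 > 0 → local minimum

Critical points: x = -3 (local minimum); x = 1 (local maximum); x = 3 (local minimum)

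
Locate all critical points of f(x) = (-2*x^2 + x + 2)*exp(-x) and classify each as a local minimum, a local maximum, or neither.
f'(x) = (2*x^2 - 5*x - 1)*exp(-x)

Solve f'(x) = 0:
  f'(x) = (2*x^2 - 5*x - 1)·exp(-x) and exp(-x) > 0 for every x, so f'(x) = 0 ⇔ 2*x^2 - 5*x - 1 = 0.
  2*x^2 - 5*x - 1 = 0 has no rational roots; quadratic formula: x = (5 ± √33)/4.
  ⇒ x = 5/4 - sqrt(33)/4 ≈ -0.1861, 5/4 + sqrt(33)/4 ≈ 2.6861

f''(x) = (-2*x^2 + 9*x - 4)*exp(-x)
Second-derivative test at each critical point:
  f''(-0.1861) = -6.9199 < 0 → local maximum
  f''(2.6861) = 0.3915 > 0 → local minimum

Critical points: x = 5/4 - sqrt(33)/4 ≈ -0.1861 (local maximum); x = 5/4 + sqrt(33)/4 ≈ 2.6861 (local minimum)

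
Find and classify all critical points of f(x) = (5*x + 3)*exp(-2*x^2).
f'(x) = (-4*x*(5*x + 3) + 5)*exp(-2*x^2)

Solve f'(x) = 0:
  f'(x) = (-20*x^2 - 12*x + 5)·exp(-2*x^2) and exp(-2*x^2) > 0 for every x, so f'(x) = 0 ⇔ -20*x^2 - 12*x + 5 = 0.
  20*x^2 + 12*x - 5 = 0 has no rational roots; quadratic formula: x = (-12 ± √544)/40.
  ⇒ x = -sqrt(34)/10 - 3/10 ≈ -0.8831, -3/10 + sqrt(34)/10 ≈ 0.2831

f''(x) = 4*(4*x^2*(5*x + 3) - 15*x - 3)*exp(-2*x^2)
Second-derivative test at each critical point:
  f''(-0.8831) = 4.9026 > 0 → local minimum
  f''(0.2831) = -19.8696 < 0 → local maximum

Critical points: x = -sqrt(34)/10 - 3/10 ≈ -0.8831 (local minimum); x = -3/10 + sqrt(34)/10 ≈ 0.2831 (local maximum)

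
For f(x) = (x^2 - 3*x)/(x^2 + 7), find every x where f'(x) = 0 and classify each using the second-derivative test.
f'(x) = (3*x^2 + 14*x - 21)/(x^4 + 14*x^2 + 49)

Solve f'(x) = 0:
  f'(x) = (3*x^2 + 14*x - 21)/(x^2 + 7)^2; the denominator is positive wherever f is defined, so f'(x) = 0 ⇔ 3*x^2 + 14*x - 21 = 0.
  3*x^2 + 14*x - 21 = 0 has no rational roots; quadratic formula: x = (-14 ± √448)/6.
  ⇒ x = -4*sqrt(7)/3 - 7/3 ≈ -5.8610, -7/3 + 4*sqrt(7)/3 ≈ 1.1943

f''(x) = 2*(-3*x^3 - 21*x^2 + 63*x + 49)/(x^6 + 21*x^4 + 147*x^2 + 343)
Second-derivative test at each critical point:
  f''(-5.8610) = -0.0124 < 0 → local maximum
  f''(1.1943) = 0.2981 > 0 → local minimum

Critical points: x = -4*sqrt(7)/3 - 7/3 ≈ -5.8610 (local maximum); x = -7/3 + 4*sqrt(7)/3 ≈ 1.1943 (local minimum)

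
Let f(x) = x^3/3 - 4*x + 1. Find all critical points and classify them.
f'(x) = x^2 - 4

Solve f'(x) = 0:
  Factor: x^2 - 4 = (x - 2)*(x + 2) = 0.
  ⇒ x = -2, 2

f''(x) = 2*x
Second-derivative test at each critical point:
  f''(-2) = -4 < 0 → local maximum
  f''(2) = 4 > 0 → local minimum

Critical points: x = -2 (local maximum); x = 2 (local minimum)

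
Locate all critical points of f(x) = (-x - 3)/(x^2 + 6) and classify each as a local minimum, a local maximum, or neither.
f'(x) = (-x^2 + 2*x*(x + 3) - 6)/(x^2 + 6)^2

Solve f'(x) = 0:
  f'(x) = (x^2 + 6*x - 6)/(x^2 + 6)^2; the denominator is positive wherever f is defined, so f'(x) = 0 ⇔ x^2 + 6*x - 6 = 0.
  x^2 + 6*x - 6 = 0 has no rational roots; quadratic formula: x = (-6 ± √60)/2.
  ⇒ x = -sqrt(15) - 3 ≈ -6.8730, -3 + sqrt(15) ≈ 0.8730

f''(x) = 2*(-4*x^2*(x + 3) + 3*(x + 1)*(x^2 + 6))/(x^2 + 6)^3
Second-derivative test at each critical point:
  f''(-6.8730) = -0.0027 < 0 → local maximum
  f''(0.8730) = 0.1694 > 0 → local minimum

Critical points: x = -sqrt(15) - 3 ≈ -6.8730 (local maximum); x = -3 + sqrt(15) ≈ 0.8730 (local minimum)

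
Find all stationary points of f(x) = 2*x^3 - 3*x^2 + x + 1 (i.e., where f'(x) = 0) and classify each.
f'(x) = 6*x^2 - 6*x + 1

Solve f'(x) = 0:
  6*x^2 - 6*x + 1 = 0 has no rational roots; quadratic formula: x = (6 ± √12)/12.
  ⇒ x = 1/2 - sqrt(3)/6 ≈ 0.2113, sqrt(3)/6 + 1/2 ≈ 0.7887

f''(x) = 12*x - 6
Second-derivative test at each critical point:
  f''(0.2113) = -3.4641 < 0 → local maximum
  f''(0.7887) = 3.4641 > 0 → local minimum

Critical points: x = 1/2 - sqrt(3)/6 ≈ 0.2113 (local maximum); x = sqrt(3)/6 + 1/2 ≈ 0.7887 (local minimum)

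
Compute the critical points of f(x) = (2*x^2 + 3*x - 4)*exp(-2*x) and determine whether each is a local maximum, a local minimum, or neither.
f'(x) = (-4*x^2 - 2*x + 11)*exp(-2*x)

Solve f'(x) = 0:
  f'(x) = (-4*x^2 - 2*x + 11)·exp(-2*x) and exp(-2*x) > 0 for every x, so f'(x) = 0 ⇔ -4*x^2 - 2*x + 11 = 0.
  4*x^2 + 2*x - 11 = 0 has no rational roots; quadratic formula: x = (-2 ± √180)/8.
  ⇒ x = -3*sqrt(5)/4 - 1/4 ≈ -1.9271, -1/4 + 3*sqrt(5)/4 ≈ 1.4271

f''(x) = 4*(2*x^2 - x - 6)*exp(-2*x)
Second-derivative test at each critical point:
  f''(-1.9271) = 633.0696 > 0 → local minimum
  f''(1.4271) = -0.7729 < 0 → local maximum

Critical points: x = -3*sqrt(5)/4 - 1/4 ≈ -1.9271 (local minimum); x = -1/4 + 3*sqrt(5)/4 ≈ 1.4271 (local maximum)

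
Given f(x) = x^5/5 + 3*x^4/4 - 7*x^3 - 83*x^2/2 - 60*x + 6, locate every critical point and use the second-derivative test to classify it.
f'(x) = x^4 + 3*x^3 - 21*x^2 - 83*x - 60

Solve f'(x) = 0:
  Factor: x^4 + 3*x^3 - 21*x^2 - 83*x - 60 = (x - 5)*(x + 1)*(x + 3)*(x + 4) = 0.
  ⇒ x = -4, -3, -1, 5

f''(x) = 4*x^3 + 9*x^2 - 42*x - 83
Second-derivative test at each critical point:
  f''(-4) = -27 < 0 → local maximum
  f''(-3) = 16 > 0 → local minimum
  f''(-1) = -36 < 0 → local maximum
  f''(5) = 432 > 0 → local minimum

Critical points: x = -4 (local maximum); x = -3 (local minimum); x = -1 (local maximum); x = 5 (local minimum)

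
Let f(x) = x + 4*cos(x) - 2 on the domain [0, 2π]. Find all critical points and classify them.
f'(x) = 1 - 4*sin(x)

Solve f'(x) = 0 on [0, 2π]:
  f'(x) = 0 ⇔ sin(x) = 1/4, i.e. x = arcsin(1/4) + 2nπ or x = π − arcsin(1/4) + 2nπ; keep the solutions lying in [0, 2π].
  ⇒ x = asin(1/4) ≈ 0.2527, pi - asin(1/4) ≈ 2.8889

f''(x) = -4*cos(x)
Second-derivative test at each critical point:
  f''(0.2527) = -3.8730 < 0 → local maximum
  f''(2.8889) = 3.8730 > 0 → local minimum

Critical points: x = asin(1/4) ≈ 0.2527 (local maximum); x = pi - asin(1/4) ≈ 2.8889 (local minimum)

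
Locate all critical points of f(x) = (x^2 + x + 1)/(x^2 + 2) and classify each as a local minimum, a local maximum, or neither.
f'(x) = (-x^2 + 2*x + 2)/(x^4 + 4*x^2 + 4)

Solve f'(x) = 0:
  f'(x) = -(x^2 - 2*x - 2)/(x^2 + 2)^2; the denominator is positive wherever f is defined, so f'(x) = 0 ⇔ -x^2 + 2*x + 2 = 0.
  x^2 - 2*x - 2 = 0 has no rational roots; quadratic formula: x = (2 ± √12)/2.
  ⇒ x = 1 - sqrt(3) ≈ -0.7321, 1 + sqrt(3) ≈ 2.7321

f''(x) = 2*(x^3 - 3*x^2 - 6*x + 2)/(x^6 + 6*x^4 + 12*x^2 + 8)
Second-derivative test at each critical point:
  f''(-0.7321) = 0.5387 > 0 → local minimum
  f''(2.7321) = -0.0387 < 0 → local maximum

Critical points: x = 1 - sqrt(3) ≈ -0.7321 (local minimum); x = 1 + sqrt(3) ≈ 2.7321 (local maximum)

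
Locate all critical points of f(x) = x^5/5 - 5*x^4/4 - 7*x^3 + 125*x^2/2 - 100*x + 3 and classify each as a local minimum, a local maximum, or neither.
f'(x) = x^4 - 5*x^3 - 21*x^2 + 125*x - 100

Solve f'(x) = 0:
  Factor: x^4 - 5*x^3 - 21*x^2 + 125*x - 100 = (x - 5)*(x - 4)*(x - 1)*(x + 5) = 0.
  ⇒ x = -5, 1, 4, 5

f''(x) = 4*x^3 - 15*x^2 - 42*x + 125
Second-derivative test at each critical point:
  f''(-5) = -540 < 0 → local maximum
  f''(1) = 72 > 0 → local minimum
  f''(4) = -27 < 0 → local maximum
  f''(5) = 40 > 0 → local minimum

Critical points: x = -5 (local maximum); x = 1 (local minimum); x = 4 (local maximum); x = 5 (local minimum)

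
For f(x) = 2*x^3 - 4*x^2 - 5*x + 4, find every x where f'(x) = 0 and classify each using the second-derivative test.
f'(x) = 6*x^2 - 8*x - 5

Solve f'(x) = 0:
  6*x^2 - 8*x - 5 = 0 has no rational roots; quadratic formula: x = (8 ± √184)/12.
  ⇒ x = 2/3 - sqrt(46)/6 ≈ -0.4637, 2/3 + sqrt(46)/6 ≈ 1.7971

f''(x) = 12*x - 8
Second-derivative test at each critical point:
  f''(-0.4637) = -13.5647 < 0 → local maximum
  f''(1.7971) = 13.5647 > 0 → local minimum

Critical points: x = 2/3 - sqrt(46)/6 ≈ -0.4637 (local maximum); x = 2/3 + sqrt(46)/6 ≈ 1.7971 (local minimum)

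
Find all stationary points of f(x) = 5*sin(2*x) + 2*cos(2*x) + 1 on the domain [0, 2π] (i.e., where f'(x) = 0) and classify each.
f'(x) = -4*sin(2*x) + 10*cos(2*x)

Solve f'(x) = 0 on [0, 2π]:
  f'(x) = 0 ⇔ 5*cos(2*x) = 2*sin(2*x) ⇔ tan(2*x) = 5/2, i.e. 2*x = arctan(5/2) + nπ; keep the solutions lying in [0, 2π].
  ⇒ x = atan(5/2)/2 ≈ 0.5951, atan(5/2)/2 + pi/2 ≈ 2.1659, atan(5/2)/2 + pi ≈ 3.7367, atan(5/2)/2 + 3*pi/2 ≈ 5.3075

f''(x) = -20*sin(2*x) - 8*cos(2*x)
Second-derivative test at each critical point:
  f''(0.5951) = -21.5407 < 0 → local maximum
  f''(2.1659) = 21.5407 > 0 → local minimum
  f''(3.7367) = -21.5407 < 0 → local maximum
  f''(5.3075) = 21.5407 > 0 → local minimum

Critical points: x = atan(5/2)/2 ≈ 0.5951 (local maximum); x = atan(5/2)/2 + pi/2 ≈ 2.1659 (local minimum); x = atan(5/2)/2 + pi ≈ 3.7367 (local maximum); x = atan(5/2)/2 + 3*pi/2 ≈ 5.3075 (local minimum)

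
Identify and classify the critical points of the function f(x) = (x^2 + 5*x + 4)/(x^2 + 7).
f'(x) = (-5*x^2 + 6*x + 35)/(x^4 + 14*x^2 + 49)

Solve f'(x) = 0:
  f'(x) = -(5*x^2 - 6*x - 35)/(x^2 + 7)^2; the denominator is positive wherever f is defined, so f'(x) = 0 ⇔ -5*x^2 + 6*x + 35 = 0.
  5*x^2 - 6*x - 35 = 0 has no rational roots; quadratic formula: x = (6 ± √736)/10.
  ⇒ x = 3/5 - 2*sqrt(46)/5 ≈ -2.1129, 3/5 + 2*sqrt(46)/5 ≈ 3.3129

f''(x) = 2*(5*x^3 - 9*x^2 - 105*x + 21)/(x^6 + 21*x^4 + 147*x^2 + 343)
Second-derivative test at each critical point:
  f''(-2.1129) = 0.2064 > 0 → local minimum
  f''(3.3129) = -0.0840 < 0 → local maximum

Critical points: x = 3/5 - 2*sqrt(46)/5 ≈ -2.1129 (local minimum); x = 3/5 + 2*sqrt(46)/5 ≈ 3.3129 (local maximum)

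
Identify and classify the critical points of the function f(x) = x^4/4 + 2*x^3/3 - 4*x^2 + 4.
f'(x) = x*(x^2 + 2*x - 8)

Solve f'(x) = 0:
  Factor: x^3 + 2*x^2 - 8*x = x*(x - 2)*(x + 4) = 0.
  ⇒ x = -4, 0, 2

f''(x) = 3*x^2 + 4*x - 8
Second-derivative test at each critical point:
  f''(-4) = 24 > 0 → local minimum
  f''(0) = -8 < 0 → local maximum
  f''(2) = 12 > 0 → local minimum

Critical points: x = -4 (local minimum); x = 0 (local maximum); x = 2 (local minimum)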